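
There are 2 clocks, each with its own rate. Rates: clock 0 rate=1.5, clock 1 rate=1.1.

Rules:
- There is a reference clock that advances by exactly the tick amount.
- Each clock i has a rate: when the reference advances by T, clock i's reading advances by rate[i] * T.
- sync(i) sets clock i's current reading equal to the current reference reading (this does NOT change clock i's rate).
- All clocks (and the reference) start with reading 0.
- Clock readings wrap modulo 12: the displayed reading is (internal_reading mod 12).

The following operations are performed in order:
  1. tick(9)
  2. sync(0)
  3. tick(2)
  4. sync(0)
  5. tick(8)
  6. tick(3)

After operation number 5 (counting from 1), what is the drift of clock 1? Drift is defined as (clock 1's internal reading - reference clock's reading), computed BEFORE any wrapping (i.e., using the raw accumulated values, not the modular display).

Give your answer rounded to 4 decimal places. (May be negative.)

Answer: 1.9000

Derivation:
After op 1 tick(9): ref=9.0000 raw=[13.5000 9.9000]
After op 2 sync(0): ref=9.0000 raw=[9.0000 9.9000]
After op 3 tick(2): ref=11.0000 raw=[12.0000 12.1000]
After op 4 sync(0): ref=11.0000 raw=[11.0000 12.1000]
After op 5 tick(8): ref=19.0000 raw=[23.0000 20.9000]
Drift of clock 1 after op 5: 20.9000 - 19.0000 = 1.9000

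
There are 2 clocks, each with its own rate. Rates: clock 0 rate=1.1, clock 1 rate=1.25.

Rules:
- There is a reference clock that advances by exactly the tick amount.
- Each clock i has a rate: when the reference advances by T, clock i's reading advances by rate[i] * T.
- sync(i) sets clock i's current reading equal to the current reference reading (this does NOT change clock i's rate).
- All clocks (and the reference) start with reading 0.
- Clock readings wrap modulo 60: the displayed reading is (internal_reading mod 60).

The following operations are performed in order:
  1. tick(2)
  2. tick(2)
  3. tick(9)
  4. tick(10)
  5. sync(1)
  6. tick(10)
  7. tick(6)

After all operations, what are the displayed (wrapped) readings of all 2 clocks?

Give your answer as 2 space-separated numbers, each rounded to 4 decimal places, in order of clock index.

Answer: 42.9000 43.0000

Derivation:
After op 1 tick(2): ref=2.0000 raw=[2.2000 2.5000]
After op 2 tick(2): ref=4.0000 raw=[4.4000 5.0000]
After op 3 tick(9): ref=13.0000 raw=[14.3000 16.2500]
After op 4 tick(10): ref=23.0000 raw=[25.3000 28.7500]
After op 5 sync(1): ref=23.0000 raw=[25.3000 23.0000]
After op 6 tick(10): ref=33.0000 raw=[36.3000 35.5000]
After op 7 tick(6): ref=39.0000 raw=[42.9000 43.0000]
Wrap final raw readings (mod 60): 42.9000 mod 60 = 42.9000; 43.0000 mod 60 = 43.0000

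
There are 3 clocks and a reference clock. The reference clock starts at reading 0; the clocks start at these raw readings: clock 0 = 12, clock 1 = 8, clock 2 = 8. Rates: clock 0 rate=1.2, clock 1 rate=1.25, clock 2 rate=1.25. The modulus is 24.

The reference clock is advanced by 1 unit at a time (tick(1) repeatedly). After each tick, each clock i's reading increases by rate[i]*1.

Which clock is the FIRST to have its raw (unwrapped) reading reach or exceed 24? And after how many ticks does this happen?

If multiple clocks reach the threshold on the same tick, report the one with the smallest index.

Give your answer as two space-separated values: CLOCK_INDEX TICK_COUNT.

Answer: 0 10

Derivation:
clock 0: start=12, rate=1.2, needs 24-12 = 12; ticks = ceil(12/1.2) = ceil(10.0000) = 10; reading at tick 10 = 12 + 1.2*10 = 24.0000
clock 1: start=8, rate=1.25, needs 24-8 = 16; ticks = ceil(16/1.25) = ceil(12.8000) = 13; reading at tick 13 = 8 + 1.25*13 = 24.2500
clock 2: start=8, rate=1.25, needs 24-8 = 16; ticks = ceil(16/1.25) = ceil(12.8000) = 13; reading at tick 13 = 8 + 1.25*13 = 24.2500
Minimum tick count = 10; winners = [0]; smallest index = 0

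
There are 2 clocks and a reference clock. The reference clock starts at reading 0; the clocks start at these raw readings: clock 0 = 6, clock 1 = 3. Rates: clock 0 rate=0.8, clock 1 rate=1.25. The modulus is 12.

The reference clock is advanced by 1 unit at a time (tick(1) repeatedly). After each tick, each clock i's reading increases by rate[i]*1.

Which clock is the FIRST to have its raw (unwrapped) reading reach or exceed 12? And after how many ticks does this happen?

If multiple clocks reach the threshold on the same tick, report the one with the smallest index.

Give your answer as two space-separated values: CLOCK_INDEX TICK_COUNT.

Answer: 0 8

Derivation:
clock 0: start=6, rate=0.8, needs 12-6 = 6; ticks = ceil(6/0.8) = ceil(7.5000) = 8; reading at tick 8 = 6 + 0.8*8 = 12.4000
clock 1: start=3, rate=1.25, needs 12-3 = 9; ticks = ceil(9/1.25) = ceil(7.2000) = 8; reading at tick 8 = 3 + 1.25*8 = 13.0000
Minimum tick count = 8; winners = [0, 1]; smallest index = 0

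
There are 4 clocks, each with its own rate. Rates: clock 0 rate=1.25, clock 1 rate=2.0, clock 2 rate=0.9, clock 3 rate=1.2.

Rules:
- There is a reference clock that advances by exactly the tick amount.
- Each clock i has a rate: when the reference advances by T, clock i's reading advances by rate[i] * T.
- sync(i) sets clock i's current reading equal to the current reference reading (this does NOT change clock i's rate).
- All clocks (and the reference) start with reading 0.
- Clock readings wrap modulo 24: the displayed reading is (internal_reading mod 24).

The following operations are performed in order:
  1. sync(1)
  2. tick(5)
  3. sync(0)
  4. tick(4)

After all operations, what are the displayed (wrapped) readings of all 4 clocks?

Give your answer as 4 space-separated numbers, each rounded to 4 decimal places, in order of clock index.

Answer: 10.0000 18.0000 8.1000 10.8000

Derivation:
After op 1 sync(1): ref=0.0000 raw=[0.0000 0.0000 0.0000 0.0000]
After op 2 tick(5): ref=5.0000 raw=[6.2500 10.0000 4.5000 6.0000]
After op 3 sync(0): ref=5.0000 raw=[5.0000 10.0000 4.5000 6.0000]
After op 4 tick(4): ref=9.0000 raw=[10.0000 18.0000 8.1000 10.8000]
Wrap final raw readings (mod 24): 10.0000 mod 24 = 10.0000; 18.0000 mod 24 = 18.0000; 8.1000 mod 24 = 8.1000; 10.8000 mod 24 = 10.8000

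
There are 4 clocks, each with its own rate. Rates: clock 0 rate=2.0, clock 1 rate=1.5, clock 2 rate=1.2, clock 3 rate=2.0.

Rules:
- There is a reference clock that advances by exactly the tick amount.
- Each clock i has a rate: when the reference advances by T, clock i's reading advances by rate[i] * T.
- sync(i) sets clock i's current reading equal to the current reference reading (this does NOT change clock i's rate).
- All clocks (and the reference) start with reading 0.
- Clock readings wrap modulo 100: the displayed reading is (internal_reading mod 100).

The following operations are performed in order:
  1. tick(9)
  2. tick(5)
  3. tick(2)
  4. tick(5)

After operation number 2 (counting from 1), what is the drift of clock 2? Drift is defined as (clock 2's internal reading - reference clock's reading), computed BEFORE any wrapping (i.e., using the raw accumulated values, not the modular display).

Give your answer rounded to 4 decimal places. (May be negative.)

Answer: 2.8000

Derivation:
After op 1 tick(9): ref=9.0000 raw=[18.0000 13.5000 10.8000 18.0000]
After op 2 tick(5): ref=14.0000 raw=[28.0000 21.0000 16.8000 28.0000]
Drift of clock 2 after op 2: 16.8000 - 14.0000 = 2.8000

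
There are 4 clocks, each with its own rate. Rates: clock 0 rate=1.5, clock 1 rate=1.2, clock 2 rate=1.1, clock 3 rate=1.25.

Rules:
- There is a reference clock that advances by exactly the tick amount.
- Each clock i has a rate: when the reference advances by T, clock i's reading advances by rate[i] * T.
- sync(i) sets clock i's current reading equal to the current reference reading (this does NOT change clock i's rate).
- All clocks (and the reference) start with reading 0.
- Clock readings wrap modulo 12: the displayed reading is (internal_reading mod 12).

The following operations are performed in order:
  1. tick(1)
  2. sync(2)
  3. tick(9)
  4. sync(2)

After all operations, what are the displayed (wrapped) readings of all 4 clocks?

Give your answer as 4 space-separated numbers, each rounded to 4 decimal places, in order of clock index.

After op 1 tick(1): ref=1.0000 raw=[1.5000 1.2000 1.1000 1.2500]
After op 2 sync(2): ref=1.0000 raw=[1.5000 1.2000 1.0000 1.2500]
After op 3 tick(9): ref=10.0000 raw=[15.0000 12.0000 10.9000 12.5000]
After op 4 sync(2): ref=10.0000 raw=[15.0000 12.0000 10.0000 12.5000]
Wrap final raw readings (mod 12): 15.0000 mod 12 = 3.0000; 12.0000 mod 12 = 0.0000; 10.0000 mod 12 = 10.0000; 12.5000 mod 12 = 0.5000

Answer: 3.0000 0.0000 10.0000 0.5000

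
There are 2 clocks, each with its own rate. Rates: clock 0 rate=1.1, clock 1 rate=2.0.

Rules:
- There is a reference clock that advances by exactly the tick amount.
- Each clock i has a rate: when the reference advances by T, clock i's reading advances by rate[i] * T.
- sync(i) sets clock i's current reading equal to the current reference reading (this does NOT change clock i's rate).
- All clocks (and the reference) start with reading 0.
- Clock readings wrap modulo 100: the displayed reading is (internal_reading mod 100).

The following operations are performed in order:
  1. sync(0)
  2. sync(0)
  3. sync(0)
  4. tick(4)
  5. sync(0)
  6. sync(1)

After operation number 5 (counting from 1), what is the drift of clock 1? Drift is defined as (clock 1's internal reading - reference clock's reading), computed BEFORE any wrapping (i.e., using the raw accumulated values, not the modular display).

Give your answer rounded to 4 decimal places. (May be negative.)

Answer: 4.0000

Derivation:
After op 1 sync(0): ref=0.0000 raw=[0.0000 0.0000]
After op 2 sync(0): ref=0.0000 raw=[0.0000 0.0000]
After op 3 sync(0): ref=0.0000 raw=[0.0000 0.0000]
After op 4 tick(4): ref=4.0000 raw=[4.4000 8.0000]
After op 5 sync(0): ref=4.0000 raw=[4.0000 8.0000]
Drift of clock 1 after op 5: 8.0000 - 4.0000 = 4.0000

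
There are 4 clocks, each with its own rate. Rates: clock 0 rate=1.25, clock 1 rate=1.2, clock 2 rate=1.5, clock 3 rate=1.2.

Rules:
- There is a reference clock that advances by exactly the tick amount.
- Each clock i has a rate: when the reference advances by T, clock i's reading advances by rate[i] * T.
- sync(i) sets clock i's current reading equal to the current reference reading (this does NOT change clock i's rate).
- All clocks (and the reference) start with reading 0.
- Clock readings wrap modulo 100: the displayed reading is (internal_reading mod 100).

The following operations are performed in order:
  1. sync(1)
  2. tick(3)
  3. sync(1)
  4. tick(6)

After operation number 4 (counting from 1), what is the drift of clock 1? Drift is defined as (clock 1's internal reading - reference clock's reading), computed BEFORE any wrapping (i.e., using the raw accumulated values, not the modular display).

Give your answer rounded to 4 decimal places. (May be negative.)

Answer: 1.2000

Derivation:
After op 1 sync(1): ref=0.0000 raw=[0.0000 0.0000 0.0000 0.0000]
After op 2 tick(3): ref=3.0000 raw=[3.7500 3.6000 4.5000 3.6000]
After op 3 sync(1): ref=3.0000 raw=[3.7500 3.0000 4.5000 3.6000]
After op 4 tick(6): ref=9.0000 raw=[11.2500 10.2000 13.5000 10.8000]
Drift of clock 1 after op 4: 10.2000 - 9.0000 = 1.2000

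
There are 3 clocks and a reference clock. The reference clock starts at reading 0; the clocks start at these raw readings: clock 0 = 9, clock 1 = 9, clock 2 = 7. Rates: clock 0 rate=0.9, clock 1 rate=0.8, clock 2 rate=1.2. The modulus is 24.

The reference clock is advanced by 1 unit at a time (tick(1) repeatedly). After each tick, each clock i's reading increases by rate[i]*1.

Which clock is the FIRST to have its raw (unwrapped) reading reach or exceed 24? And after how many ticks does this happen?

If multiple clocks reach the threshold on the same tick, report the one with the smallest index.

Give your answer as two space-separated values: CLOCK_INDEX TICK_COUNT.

clock 0: start=9, rate=0.9, needs 24-9 = 15; ticks = ceil(15/0.9) = ceil(16.6667) = 17; reading at tick 17 = 9 + 0.9*17 = 24.3000
clock 1: start=9, rate=0.8, needs 24-9 = 15; ticks = ceil(15/0.8) = ceil(18.7500) = 19; reading at tick 19 = 9 + 0.8*19 = 24.2000
clock 2: start=7, rate=1.2, needs 24-7 = 17; ticks = ceil(17/1.2) = ceil(14.1667) = 15; reading at tick 15 = 7 + 1.2*15 = 25.0000
Minimum tick count = 15; winners = [2]; smallest index = 2

Answer: 2 15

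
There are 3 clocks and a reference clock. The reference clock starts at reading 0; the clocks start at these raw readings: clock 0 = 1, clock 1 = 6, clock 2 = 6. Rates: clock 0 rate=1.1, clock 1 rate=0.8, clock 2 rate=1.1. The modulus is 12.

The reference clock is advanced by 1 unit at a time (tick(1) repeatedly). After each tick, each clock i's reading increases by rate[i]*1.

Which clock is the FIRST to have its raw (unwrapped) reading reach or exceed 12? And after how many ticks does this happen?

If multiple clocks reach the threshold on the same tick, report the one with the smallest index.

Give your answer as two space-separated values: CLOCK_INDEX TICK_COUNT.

Answer: 2 6

Derivation:
clock 0: start=1, rate=1.1, needs 12-1 = 11; ticks = ceil(11/1.1) = ceil(10.0000) = 10; reading at tick 10 = 1 + 1.1*10 = 12.0000
clock 1: start=6, rate=0.8, needs 12-6 = 6; ticks = ceil(6/0.8) = ceil(7.5000) = 8; reading at tick 8 = 6 + 0.8*8 = 12.4000
clock 2: start=6, rate=1.1, needs 12-6 = 6; ticks = ceil(6/1.1) = ceil(5.4545) = 6; reading at tick 6 = 6 + 1.1*6 = 12.6000
Minimum tick count = 6; winners = [2]; smallest index = 2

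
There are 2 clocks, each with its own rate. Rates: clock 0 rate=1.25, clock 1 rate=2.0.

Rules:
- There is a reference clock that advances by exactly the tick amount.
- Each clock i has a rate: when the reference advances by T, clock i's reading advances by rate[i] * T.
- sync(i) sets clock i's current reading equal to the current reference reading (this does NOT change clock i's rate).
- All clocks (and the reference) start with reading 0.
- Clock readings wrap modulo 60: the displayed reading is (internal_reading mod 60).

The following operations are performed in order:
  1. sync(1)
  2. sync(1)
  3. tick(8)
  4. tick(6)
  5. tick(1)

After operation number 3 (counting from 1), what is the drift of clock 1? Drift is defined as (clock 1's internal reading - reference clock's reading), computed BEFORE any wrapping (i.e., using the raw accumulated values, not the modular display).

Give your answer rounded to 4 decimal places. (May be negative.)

After op 1 sync(1): ref=0.0000 raw=[0.0000 0.0000]
After op 2 sync(1): ref=0.0000 raw=[0.0000 0.0000]
After op 3 tick(8): ref=8.0000 raw=[10.0000 16.0000]
Drift of clock 1 after op 3: 16.0000 - 8.0000 = 8.0000

Answer: 8.0000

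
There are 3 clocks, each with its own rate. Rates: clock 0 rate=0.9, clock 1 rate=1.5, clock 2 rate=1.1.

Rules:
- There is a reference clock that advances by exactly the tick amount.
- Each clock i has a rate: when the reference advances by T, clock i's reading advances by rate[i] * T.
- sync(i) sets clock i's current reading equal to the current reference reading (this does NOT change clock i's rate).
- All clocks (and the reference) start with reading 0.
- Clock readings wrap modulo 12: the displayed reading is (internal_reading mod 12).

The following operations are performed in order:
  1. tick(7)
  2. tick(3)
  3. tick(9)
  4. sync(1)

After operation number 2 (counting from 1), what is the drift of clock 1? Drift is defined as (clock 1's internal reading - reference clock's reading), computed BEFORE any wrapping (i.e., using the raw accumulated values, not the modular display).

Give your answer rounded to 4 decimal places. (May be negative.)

Answer: 5.0000

Derivation:
After op 1 tick(7): ref=7.0000 raw=[6.3000 10.5000 7.7000]
After op 2 tick(3): ref=10.0000 raw=[9.0000 15.0000 11.0000]
Drift of clock 1 after op 2: 15.0000 - 10.0000 = 5.0000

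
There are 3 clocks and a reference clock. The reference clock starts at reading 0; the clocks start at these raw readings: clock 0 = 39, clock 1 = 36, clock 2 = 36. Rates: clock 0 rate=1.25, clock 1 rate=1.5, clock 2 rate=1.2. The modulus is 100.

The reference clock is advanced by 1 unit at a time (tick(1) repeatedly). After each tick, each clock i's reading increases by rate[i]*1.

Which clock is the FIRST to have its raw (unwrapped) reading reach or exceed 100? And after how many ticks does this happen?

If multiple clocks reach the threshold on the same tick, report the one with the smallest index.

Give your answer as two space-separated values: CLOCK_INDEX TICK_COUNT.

Answer: 1 43

Derivation:
clock 0: start=39, rate=1.25, needs 100-39 = 61; ticks = ceil(61/1.25) = ceil(48.8000) = 49; reading at tick 49 = 39 + 1.25*49 = 100.2500
clock 1: start=36, rate=1.5, needs 100-36 = 64; ticks = ceil(64/1.5) = ceil(42.6667) = 43; reading at tick 43 = 36 + 1.5*43 = 100.5000
clock 2: start=36, rate=1.2, needs 100-36 = 64; ticks = ceil(64/1.2) = ceil(53.3333) = 54; reading at tick 54 = 36 + 1.2*54 = 100.8000
Minimum tick count = 43; winners = [1]; smallest index = 1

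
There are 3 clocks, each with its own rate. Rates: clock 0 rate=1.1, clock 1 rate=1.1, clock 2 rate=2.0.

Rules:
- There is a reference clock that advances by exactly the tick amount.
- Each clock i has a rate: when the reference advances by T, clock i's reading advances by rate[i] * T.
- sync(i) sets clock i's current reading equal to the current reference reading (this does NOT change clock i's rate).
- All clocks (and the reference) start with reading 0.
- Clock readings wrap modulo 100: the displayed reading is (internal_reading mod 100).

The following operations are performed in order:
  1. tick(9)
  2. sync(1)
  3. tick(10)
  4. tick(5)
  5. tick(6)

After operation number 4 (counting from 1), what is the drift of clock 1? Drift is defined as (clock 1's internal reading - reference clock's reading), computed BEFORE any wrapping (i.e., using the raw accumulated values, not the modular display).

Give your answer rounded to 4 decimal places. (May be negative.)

Answer: 1.5000

Derivation:
After op 1 tick(9): ref=9.0000 raw=[9.9000 9.9000 18.0000]
After op 2 sync(1): ref=9.0000 raw=[9.9000 9.0000 18.0000]
After op 3 tick(10): ref=19.0000 raw=[20.9000 20.0000 38.0000]
After op 4 tick(5): ref=24.0000 raw=[26.4000 25.5000 48.0000]
Drift of clock 1 after op 4: 25.5000 - 24.0000 = 1.5000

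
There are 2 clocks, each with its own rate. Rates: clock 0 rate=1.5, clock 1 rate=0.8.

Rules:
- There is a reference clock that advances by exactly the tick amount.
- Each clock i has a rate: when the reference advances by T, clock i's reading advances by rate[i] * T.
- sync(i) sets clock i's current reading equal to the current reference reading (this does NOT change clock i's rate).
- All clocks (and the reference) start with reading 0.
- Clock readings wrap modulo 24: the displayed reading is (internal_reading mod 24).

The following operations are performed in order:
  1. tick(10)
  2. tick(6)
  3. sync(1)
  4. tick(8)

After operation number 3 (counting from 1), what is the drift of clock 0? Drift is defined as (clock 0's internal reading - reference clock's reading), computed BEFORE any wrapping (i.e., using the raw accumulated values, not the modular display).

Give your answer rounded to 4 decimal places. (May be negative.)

After op 1 tick(10): ref=10.0000 raw=[15.0000 8.0000]
After op 2 tick(6): ref=16.0000 raw=[24.0000 12.8000]
After op 3 sync(1): ref=16.0000 raw=[24.0000 16.0000]
Drift of clock 0 after op 3: 24.0000 - 16.0000 = 8.0000

Answer: 8.0000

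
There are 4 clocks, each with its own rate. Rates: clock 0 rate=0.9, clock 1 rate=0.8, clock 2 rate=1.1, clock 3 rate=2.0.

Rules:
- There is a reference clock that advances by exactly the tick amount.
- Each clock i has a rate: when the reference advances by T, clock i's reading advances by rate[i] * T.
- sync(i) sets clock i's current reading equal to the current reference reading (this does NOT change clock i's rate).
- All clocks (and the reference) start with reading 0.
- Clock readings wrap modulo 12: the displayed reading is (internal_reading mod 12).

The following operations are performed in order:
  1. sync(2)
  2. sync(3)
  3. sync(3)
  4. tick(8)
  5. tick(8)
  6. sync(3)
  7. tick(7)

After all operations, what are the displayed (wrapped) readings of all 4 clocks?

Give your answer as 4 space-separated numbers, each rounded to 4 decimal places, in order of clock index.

Answer: 8.7000 6.4000 1.3000 6.0000

Derivation:
After op 1 sync(2): ref=0.0000 raw=[0.0000 0.0000 0.0000 0.0000]
After op 2 sync(3): ref=0.0000 raw=[0.0000 0.0000 0.0000 0.0000]
After op 3 sync(3): ref=0.0000 raw=[0.0000 0.0000 0.0000 0.0000]
After op 4 tick(8): ref=8.0000 raw=[7.2000 6.4000 8.8000 16.0000]
After op 5 tick(8): ref=16.0000 raw=[14.4000 12.8000 17.6000 32.0000]
After op 6 sync(3): ref=16.0000 raw=[14.4000 12.8000 17.6000 16.0000]
After op 7 tick(7): ref=23.0000 raw=[20.7000 18.4000 25.3000 30.0000]
Wrap final raw readings (mod 12): 20.7000 mod 12 = 8.7000; 18.4000 mod 12 = 6.4000; 25.3000 mod 12 = 1.3000; 30.0000 mod 12 = 6.0000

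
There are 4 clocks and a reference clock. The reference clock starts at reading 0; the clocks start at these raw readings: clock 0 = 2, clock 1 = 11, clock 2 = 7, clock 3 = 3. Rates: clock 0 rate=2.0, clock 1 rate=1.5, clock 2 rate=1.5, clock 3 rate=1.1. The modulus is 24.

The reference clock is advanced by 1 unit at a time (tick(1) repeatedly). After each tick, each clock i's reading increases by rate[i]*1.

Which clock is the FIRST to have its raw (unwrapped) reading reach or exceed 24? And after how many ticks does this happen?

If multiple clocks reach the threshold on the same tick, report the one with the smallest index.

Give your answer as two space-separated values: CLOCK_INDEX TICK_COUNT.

clock 0: start=2, rate=2.0, needs 24-2 = 22; ticks = ceil(22/2.0) = ceil(11.0000) = 11; reading at tick 11 = 2 + 2.0*11 = 24.0000
clock 1: start=11, rate=1.5, needs 24-11 = 13; ticks = ceil(13/1.5) = ceil(8.6667) = 9; reading at tick 9 = 11 + 1.5*9 = 24.5000
clock 2: start=7, rate=1.5, needs 24-7 = 17; ticks = ceil(17/1.5) = ceil(11.3333) = 12; reading at tick 12 = 7 + 1.5*12 = 25.0000
clock 3: start=3, rate=1.1, needs 24-3 = 21; ticks = ceil(21/1.1) = ceil(19.0909) = 20; reading at tick 20 = 3 + 1.1*20 = 25.0000
Minimum tick count = 9; winners = [1]; smallest index = 1

Answer: 1 9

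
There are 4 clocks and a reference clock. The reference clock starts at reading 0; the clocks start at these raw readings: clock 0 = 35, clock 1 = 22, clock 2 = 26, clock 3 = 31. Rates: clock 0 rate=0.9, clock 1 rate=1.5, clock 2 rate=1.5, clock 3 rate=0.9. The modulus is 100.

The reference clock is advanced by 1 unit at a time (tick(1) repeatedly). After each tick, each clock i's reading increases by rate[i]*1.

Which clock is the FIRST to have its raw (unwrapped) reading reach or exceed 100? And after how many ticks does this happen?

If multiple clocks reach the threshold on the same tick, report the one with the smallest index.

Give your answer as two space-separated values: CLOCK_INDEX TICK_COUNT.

Answer: 2 50

Derivation:
clock 0: start=35, rate=0.9, needs 100-35 = 65; ticks = ceil(65/0.9) = ceil(72.2222) = 73; reading at tick 73 = 35 + 0.9*73 = 100.7000
clock 1: start=22, rate=1.5, needs 100-22 = 78; ticks = ceil(78/1.5) = ceil(52.0000) = 52; reading at tick 52 = 22 + 1.5*52 = 100.0000
clock 2: start=26, rate=1.5, needs 100-26 = 74; ticks = ceil(74/1.5) = ceil(49.3333) = 50; reading at tick 50 = 26 + 1.5*50 = 101.0000
clock 3: start=31, rate=0.9, needs 100-31 = 69; ticks = ceil(69/0.9) = ceil(76.6667) = 77; reading at tick 77 = 31 + 0.9*77 = 100.3000
Minimum tick count = 50; winners = [2]; smallest index = 2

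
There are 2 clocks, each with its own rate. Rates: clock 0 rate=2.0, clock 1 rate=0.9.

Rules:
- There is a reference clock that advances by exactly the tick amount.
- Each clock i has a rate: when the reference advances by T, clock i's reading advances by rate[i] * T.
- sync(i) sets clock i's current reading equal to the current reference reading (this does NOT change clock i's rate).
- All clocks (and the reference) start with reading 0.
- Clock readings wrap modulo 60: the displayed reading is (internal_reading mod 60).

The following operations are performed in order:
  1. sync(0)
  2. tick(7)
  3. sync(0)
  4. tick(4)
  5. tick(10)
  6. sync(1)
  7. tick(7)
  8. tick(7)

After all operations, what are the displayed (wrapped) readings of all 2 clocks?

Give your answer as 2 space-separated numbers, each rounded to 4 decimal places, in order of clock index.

Answer: 3.0000 33.6000

Derivation:
After op 1 sync(0): ref=0.0000 raw=[0.0000 0.0000]
After op 2 tick(7): ref=7.0000 raw=[14.0000 6.3000]
After op 3 sync(0): ref=7.0000 raw=[7.0000 6.3000]
After op 4 tick(4): ref=11.0000 raw=[15.0000 9.9000]
After op 5 tick(10): ref=21.0000 raw=[35.0000 18.9000]
After op 6 sync(1): ref=21.0000 raw=[35.0000 21.0000]
After op 7 tick(7): ref=28.0000 raw=[49.0000 27.3000]
After op 8 tick(7): ref=35.0000 raw=[63.0000 33.6000]
Wrap final raw readings (mod 60): 63.0000 mod 60 = 3.0000; 33.6000 mod 60 = 33.6000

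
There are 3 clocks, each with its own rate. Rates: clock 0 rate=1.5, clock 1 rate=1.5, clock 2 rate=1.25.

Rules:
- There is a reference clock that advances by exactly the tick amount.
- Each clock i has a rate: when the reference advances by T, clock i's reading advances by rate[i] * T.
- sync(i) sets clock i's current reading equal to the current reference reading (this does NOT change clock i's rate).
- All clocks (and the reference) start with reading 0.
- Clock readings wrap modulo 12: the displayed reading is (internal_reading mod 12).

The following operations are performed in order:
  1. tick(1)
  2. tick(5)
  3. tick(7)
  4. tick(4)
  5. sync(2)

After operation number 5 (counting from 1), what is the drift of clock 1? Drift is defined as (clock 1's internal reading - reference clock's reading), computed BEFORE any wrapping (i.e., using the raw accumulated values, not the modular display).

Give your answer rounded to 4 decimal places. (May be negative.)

Answer: 8.5000

Derivation:
After op 1 tick(1): ref=1.0000 raw=[1.5000 1.5000 1.2500]
After op 2 tick(5): ref=6.0000 raw=[9.0000 9.0000 7.5000]
After op 3 tick(7): ref=13.0000 raw=[19.5000 19.5000 16.2500]
After op 4 tick(4): ref=17.0000 raw=[25.5000 25.5000 21.2500]
After op 5 sync(2): ref=17.0000 raw=[25.5000 25.5000 17.0000]
Drift of clock 1 after op 5: 25.5000 - 17.0000 = 8.5000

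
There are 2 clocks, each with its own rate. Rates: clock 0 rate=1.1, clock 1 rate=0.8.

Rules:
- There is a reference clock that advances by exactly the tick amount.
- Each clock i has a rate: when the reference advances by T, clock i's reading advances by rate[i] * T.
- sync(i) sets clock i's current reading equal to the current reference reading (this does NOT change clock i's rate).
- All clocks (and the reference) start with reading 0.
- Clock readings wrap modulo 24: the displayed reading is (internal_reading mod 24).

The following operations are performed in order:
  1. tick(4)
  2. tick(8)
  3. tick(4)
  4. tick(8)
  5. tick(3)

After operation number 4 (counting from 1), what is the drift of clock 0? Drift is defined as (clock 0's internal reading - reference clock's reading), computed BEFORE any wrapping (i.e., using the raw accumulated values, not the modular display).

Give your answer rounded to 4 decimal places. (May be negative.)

After op 1 tick(4): ref=4.0000 raw=[4.4000 3.2000]
After op 2 tick(8): ref=12.0000 raw=[13.2000 9.6000]
After op 3 tick(4): ref=16.0000 raw=[17.6000 12.8000]
After op 4 tick(8): ref=24.0000 raw=[26.4000 19.2000]
Drift of clock 0 after op 4: 26.4000 - 24.0000 = 2.4000

Answer: 2.4000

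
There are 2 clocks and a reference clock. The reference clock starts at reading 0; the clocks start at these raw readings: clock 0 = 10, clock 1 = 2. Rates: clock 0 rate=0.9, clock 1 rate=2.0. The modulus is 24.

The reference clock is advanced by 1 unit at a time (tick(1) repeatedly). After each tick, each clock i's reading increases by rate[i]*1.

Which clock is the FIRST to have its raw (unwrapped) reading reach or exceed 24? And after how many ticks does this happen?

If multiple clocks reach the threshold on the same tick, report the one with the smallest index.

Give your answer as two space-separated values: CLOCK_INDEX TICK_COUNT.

clock 0: start=10, rate=0.9, needs 24-10 = 14; ticks = ceil(14/0.9) = ceil(15.5556) = 16; reading at tick 16 = 10 + 0.9*16 = 24.4000
clock 1: start=2, rate=2.0, needs 24-2 = 22; ticks = ceil(22/2.0) = ceil(11.0000) = 11; reading at tick 11 = 2 + 2.0*11 = 24.0000
Minimum tick count = 11; winners = [1]; smallest index = 1

Answer: 1 11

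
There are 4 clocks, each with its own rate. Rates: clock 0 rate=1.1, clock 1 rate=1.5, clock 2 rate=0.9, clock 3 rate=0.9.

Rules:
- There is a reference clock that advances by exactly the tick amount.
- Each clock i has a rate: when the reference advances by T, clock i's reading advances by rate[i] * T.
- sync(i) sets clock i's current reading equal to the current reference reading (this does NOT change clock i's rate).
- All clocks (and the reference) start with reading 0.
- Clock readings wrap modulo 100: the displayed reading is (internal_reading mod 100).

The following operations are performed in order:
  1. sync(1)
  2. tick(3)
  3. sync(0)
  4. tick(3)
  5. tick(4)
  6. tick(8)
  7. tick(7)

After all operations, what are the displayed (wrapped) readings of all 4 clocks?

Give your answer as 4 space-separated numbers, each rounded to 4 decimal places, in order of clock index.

After op 1 sync(1): ref=0.0000 raw=[0.0000 0.0000 0.0000 0.0000]
After op 2 tick(3): ref=3.0000 raw=[3.3000 4.5000 2.7000 2.7000]
After op 3 sync(0): ref=3.0000 raw=[3.0000 4.5000 2.7000 2.7000]
After op 4 tick(3): ref=6.0000 raw=[6.3000 9.0000 5.4000 5.4000]
After op 5 tick(4): ref=10.0000 raw=[10.7000 15.0000 9.0000 9.0000]
After op 6 tick(8): ref=18.0000 raw=[19.5000 27.0000 16.2000 16.2000]
After op 7 tick(7): ref=25.0000 raw=[27.2000 37.5000 22.5000 22.5000]
Wrap final raw readings (mod 100): 27.2000 mod 100 = 27.2000; 37.5000 mod 100 = 37.5000; 22.5000 mod 100 = 22.5000; 22.5000 mod 100 = 22.5000

Answer: 27.2000 37.5000 22.5000 22.5000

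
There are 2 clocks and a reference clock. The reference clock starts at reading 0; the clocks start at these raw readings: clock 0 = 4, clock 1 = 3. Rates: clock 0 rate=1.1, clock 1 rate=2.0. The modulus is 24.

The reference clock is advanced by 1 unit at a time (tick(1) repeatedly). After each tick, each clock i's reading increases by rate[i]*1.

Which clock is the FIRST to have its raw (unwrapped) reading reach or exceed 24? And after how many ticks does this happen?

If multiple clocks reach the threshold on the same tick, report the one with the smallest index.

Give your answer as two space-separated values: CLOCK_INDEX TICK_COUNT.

Answer: 1 11

Derivation:
clock 0: start=4, rate=1.1, needs 24-4 = 20; ticks = ceil(20/1.1) = ceil(18.1818) = 19; reading at tick 19 = 4 + 1.1*19 = 24.9000
clock 1: start=3, rate=2.0, needs 24-3 = 21; ticks = ceil(21/2.0) = ceil(10.5000) = 11; reading at tick 11 = 3 + 2.0*11 = 25.0000
Minimum tick count = 11; winners = [1]; smallest index = 1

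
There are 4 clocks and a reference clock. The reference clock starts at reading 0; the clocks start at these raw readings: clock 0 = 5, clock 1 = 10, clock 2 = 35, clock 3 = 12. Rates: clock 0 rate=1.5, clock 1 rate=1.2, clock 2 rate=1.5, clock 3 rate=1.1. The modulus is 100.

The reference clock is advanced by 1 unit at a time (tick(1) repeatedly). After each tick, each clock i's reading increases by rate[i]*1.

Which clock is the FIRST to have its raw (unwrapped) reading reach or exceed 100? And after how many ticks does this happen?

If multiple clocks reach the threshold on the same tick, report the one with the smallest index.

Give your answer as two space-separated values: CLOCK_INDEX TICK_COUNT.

Answer: 2 44

Derivation:
clock 0: start=5, rate=1.5, needs 100-5 = 95; ticks = ceil(95/1.5) = ceil(63.3333) = 64; reading at tick 64 = 5 + 1.5*64 = 101.0000
clock 1: start=10, rate=1.2, needs 100-10 = 90; ticks = ceil(90/1.2) = ceil(75.0000) = 75; reading at tick 75 = 10 + 1.2*75 = 100.0000
clock 2: start=35, rate=1.5, needs 100-35 = 65; ticks = ceil(65/1.5) = ceil(43.3333) = 44; reading at tick 44 = 35 + 1.5*44 = 101.0000
clock 3: start=12, rate=1.1, needs 100-12 = 88; ticks = ceil(88/1.1) = ceil(80.0000) = 80; reading at tick 80 = 12 + 1.1*80 = 100.0000
Minimum tick count = 44; winners = [2]; smallest index = 2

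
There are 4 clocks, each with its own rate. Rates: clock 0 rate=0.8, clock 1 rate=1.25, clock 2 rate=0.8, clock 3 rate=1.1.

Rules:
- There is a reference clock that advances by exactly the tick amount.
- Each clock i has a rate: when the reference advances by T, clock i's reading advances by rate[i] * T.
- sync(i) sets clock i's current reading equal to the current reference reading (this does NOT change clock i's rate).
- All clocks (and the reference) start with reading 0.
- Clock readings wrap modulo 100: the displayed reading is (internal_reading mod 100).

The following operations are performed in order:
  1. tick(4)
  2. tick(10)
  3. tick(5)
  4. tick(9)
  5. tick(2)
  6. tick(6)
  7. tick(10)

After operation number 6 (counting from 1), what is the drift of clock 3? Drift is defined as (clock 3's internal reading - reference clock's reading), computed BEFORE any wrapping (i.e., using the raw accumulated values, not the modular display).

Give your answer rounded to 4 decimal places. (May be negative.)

After op 1 tick(4): ref=4.0000 raw=[3.2000 5.0000 3.2000 4.4000]
After op 2 tick(10): ref=14.0000 raw=[11.2000 17.5000 11.2000 15.4000]
After op 3 tick(5): ref=19.0000 raw=[15.2000 23.7500 15.2000 20.9000]
After op 4 tick(9): ref=28.0000 raw=[22.4000 35.0000 22.4000 30.8000]
After op 5 tick(2): ref=30.0000 raw=[24.0000 37.5000 24.0000 33.0000]
After op 6 tick(6): ref=36.0000 raw=[28.8000 45.0000 28.8000 39.6000]
Drift of clock 3 after op 6: 39.6000 - 36.0000 = 3.6000

Answer: 3.6000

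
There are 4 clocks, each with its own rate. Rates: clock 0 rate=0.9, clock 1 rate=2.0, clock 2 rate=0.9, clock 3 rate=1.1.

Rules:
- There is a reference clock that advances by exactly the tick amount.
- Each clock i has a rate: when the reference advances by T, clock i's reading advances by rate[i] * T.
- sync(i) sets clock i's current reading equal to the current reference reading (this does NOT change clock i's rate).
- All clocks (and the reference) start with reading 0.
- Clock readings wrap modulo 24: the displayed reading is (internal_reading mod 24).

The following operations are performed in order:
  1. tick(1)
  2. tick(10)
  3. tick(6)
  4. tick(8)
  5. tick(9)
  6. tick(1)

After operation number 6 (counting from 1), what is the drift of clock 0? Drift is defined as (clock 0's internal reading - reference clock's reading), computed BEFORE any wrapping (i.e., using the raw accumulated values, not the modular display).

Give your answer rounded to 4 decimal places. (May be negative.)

After op 1 tick(1): ref=1.0000 raw=[0.9000 2.0000 0.9000 1.1000]
After op 2 tick(10): ref=11.0000 raw=[9.9000 22.0000 9.9000 12.1000]
After op 3 tick(6): ref=17.0000 raw=[15.3000 34.0000 15.3000 18.7000]
After op 4 tick(8): ref=25.0000 raw=[22.5000 50.0000 22.5000 27.5000]
After op 5 tick(9): ref=34.0000 raw=[30.6000 68.0000 30.6000 37.4000]
After op 6 tick(1): ref=35.0000 raw=[31.5000 70.0000 31.5000 38.5000]
Drift of clock 0 after op 6: 31.5000 - 35.0000 = -3.5000

Answer: -3.5000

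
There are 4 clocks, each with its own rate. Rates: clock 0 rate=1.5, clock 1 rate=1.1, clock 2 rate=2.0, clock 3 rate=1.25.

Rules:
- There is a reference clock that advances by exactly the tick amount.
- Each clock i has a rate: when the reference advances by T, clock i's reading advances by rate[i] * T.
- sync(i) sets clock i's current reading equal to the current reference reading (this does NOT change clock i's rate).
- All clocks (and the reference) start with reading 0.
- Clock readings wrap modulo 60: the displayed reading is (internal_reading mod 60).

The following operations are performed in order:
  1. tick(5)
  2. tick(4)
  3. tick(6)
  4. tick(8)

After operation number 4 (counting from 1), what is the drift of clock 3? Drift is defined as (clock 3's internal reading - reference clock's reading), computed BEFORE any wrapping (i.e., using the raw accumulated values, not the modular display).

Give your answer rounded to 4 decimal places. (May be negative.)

Answer: 5.7500

Derivation:
After op 1 tick(5): ref=5.0000 raw=[7.5000 5.5000 10.0000 6.2500]
After op 2 tick(4): ref=9.0000 raw=[13.5000 9.9000 18.0000 11.2500]
After op 3 tick(6): ref=15.0000 raw=[22.5000 16.5000 30.0000 18.7500]
After op 4 tick(8): ref=23.0000 raw=[34.5000 25.3000 46.0000 28.7500]
Drift of clock 3 after op 4: 28.7500 - 23.0000 = 5.7500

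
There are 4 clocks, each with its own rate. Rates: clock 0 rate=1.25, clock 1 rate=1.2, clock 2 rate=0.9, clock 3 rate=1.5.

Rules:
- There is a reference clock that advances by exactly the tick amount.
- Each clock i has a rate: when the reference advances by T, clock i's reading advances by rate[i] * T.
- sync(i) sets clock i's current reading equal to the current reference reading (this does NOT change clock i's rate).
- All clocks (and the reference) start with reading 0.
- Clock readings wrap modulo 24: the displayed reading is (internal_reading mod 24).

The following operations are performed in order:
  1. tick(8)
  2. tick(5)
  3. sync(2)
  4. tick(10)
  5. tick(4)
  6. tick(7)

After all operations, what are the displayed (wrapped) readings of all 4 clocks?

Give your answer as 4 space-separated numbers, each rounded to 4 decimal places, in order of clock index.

Answer: 18.5000 16.8000 7.9000 3.0000

Derivation:
After op 1 tick(8): ref=8.0000 raw=[10.0000 9.6000 7.2000 12.0000]
After op 2 tick(5): ref=13.0000 raw=[16.2500 15.6000 11.7000 19.5000]
After op 3 sync(2): ref=13.0000 raw=[16.2500 15.6000 13.0000 19.5000]
After op 4 tick(10): ref=23.0000 raw=[28.7500 27.6000 22.0000 34.5000]
After op 5 tick(4): ref=27.0000 raw=[33.7500 32.4000 25.6000 40.5000]
After op 6 tick(7): ref=34.0000 raw=[42.5000 40.8000 31.9000 51.0000]
Wrap final raw readings (mod 24): 42.5000 mod 24 = 18.5000; 40.8000 mod 24 = 16.8000; 31.9000 mod 24 = 7.9000; 51.0000 mod 24 = 3.0000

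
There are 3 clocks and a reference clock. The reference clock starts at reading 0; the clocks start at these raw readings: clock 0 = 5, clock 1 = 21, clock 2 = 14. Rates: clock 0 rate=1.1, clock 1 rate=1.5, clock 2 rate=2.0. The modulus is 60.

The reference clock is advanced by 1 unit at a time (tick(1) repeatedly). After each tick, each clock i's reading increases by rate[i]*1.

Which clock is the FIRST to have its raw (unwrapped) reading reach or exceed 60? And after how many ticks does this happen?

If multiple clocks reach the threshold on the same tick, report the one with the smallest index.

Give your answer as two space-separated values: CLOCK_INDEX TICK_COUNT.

Answer: 2 23

Derivation:
clock 0: start=5, rate=1.1, needs 60-5 = 55; ticks = ceil(55/1.1) = ceil(50.0000) = 50; reading at tick 50 = 5 + 1.1*50 = 60.0000
clock 1: start=21, rate=1.5, needs 60-21 = 39; ticks = ceil(39/1.5) = ceil(26.0000) = 26; reading at tick 26 = 21 + 1.5*26 = 60.0000
clock 2: start=14, rate=2.0, needs 60-14 = 46; ticks = ceil(46/2.0) = ceil(23.0000) = 23; reading at tick 23 = 14 + 2.0*23 = 60.0000
Minimum tick count = 23; winners = [2]; smallest index = 2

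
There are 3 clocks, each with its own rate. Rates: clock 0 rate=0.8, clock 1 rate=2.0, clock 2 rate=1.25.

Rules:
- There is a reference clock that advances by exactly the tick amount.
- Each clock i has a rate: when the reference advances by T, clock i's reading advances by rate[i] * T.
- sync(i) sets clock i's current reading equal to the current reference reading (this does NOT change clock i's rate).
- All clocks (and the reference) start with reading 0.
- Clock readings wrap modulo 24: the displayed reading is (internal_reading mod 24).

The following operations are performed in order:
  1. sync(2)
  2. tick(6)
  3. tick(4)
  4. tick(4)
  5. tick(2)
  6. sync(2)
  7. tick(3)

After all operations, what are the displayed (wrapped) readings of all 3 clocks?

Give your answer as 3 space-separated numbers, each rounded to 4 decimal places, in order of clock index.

After op 1 sync(2): ref=0.0000 raw=[0.0000 0.0000 0.0000]
After op 2 tick(6): ref=6.0000 raw=[4.8000 12.0000 7.5000]
After op 3 tick(4): ref=10.0000 raw=[8.0000 20.0000 12.5000]
After op 4 tick(4): ref=14.0000 raw=[11.2000 28.0000 17.5000]
After op 5 tick(2): ref=16.0000 raw=[12.8000 32.0000 20.0000]
After op 6 sync(2): ref=16.0000 raw=[12.8000 32.0000 16.0000]
After op 7 tick(3): ref=19.0000 raw=[15.2000 38.0000 19.7500]
Wrap final raw readings (mod 24): 15.2000 mod 24 = 15.2000; 38.0000 mod 24 = 14.0000; 19.7500 mod 24 = 19.7500

Answer: 15.2000 14.0000 19.7500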